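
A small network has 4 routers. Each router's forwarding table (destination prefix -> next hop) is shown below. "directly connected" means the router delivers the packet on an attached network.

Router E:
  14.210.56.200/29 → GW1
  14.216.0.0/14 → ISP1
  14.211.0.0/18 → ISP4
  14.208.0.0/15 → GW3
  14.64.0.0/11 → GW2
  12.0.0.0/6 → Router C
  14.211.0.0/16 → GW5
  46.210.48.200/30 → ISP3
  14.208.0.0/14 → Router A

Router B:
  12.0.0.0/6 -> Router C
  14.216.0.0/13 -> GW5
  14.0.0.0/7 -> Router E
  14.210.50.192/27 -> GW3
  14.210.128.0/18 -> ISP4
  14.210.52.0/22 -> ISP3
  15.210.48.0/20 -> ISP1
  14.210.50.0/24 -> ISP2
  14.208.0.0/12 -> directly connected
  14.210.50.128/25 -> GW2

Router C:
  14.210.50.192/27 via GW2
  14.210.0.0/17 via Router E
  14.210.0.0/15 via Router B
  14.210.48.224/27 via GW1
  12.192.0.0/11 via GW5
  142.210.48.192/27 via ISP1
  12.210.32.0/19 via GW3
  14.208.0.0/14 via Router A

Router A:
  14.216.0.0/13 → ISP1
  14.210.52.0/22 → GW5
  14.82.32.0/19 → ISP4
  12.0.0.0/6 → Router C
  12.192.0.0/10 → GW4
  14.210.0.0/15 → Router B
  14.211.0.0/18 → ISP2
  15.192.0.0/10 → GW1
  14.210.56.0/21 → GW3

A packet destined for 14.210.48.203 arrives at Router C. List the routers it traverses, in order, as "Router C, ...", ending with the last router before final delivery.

Router C, Router E, Router A, Router B

At Router C: longest match for 14.210.48.203 is 14.210.0.0/17 -> Router E
At Router E: longest match for 14.210.48.203 is 14.208.0.0/14 -> Router A
At Router A: longest match for 14.210.48.203 is 14.210.0.0/15 -> Router B
At Router B: longest match for 14.210.48.203 is 14.208.0.0/12 -> directly connected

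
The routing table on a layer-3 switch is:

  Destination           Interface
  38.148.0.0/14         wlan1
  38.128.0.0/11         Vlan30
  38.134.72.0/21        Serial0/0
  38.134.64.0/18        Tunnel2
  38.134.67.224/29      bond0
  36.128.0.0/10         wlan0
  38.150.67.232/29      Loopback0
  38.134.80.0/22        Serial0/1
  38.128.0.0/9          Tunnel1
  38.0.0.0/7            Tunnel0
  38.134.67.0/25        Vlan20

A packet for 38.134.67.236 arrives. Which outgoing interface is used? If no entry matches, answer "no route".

Tunnel2

Routes whose prefix contains 38.134.67.236:
  38.0.0.0/7 (38.0.0.0 - 39.255.255.255) -> Tunnel0
  38.128.0.0/9 (38.128.0.0 - 38.255.255.255) -> Tunnel1
  38.128.0.0/11 (38.128.0.0 - 38.159.255.255) -> Vlan30
  38.134.64.0/18 (38.134.64.0 - 38.134.127.255) -> Tunnel2
More-specific entries that do NOT match:
  38.134.67.224/29 (38.134.67.224 - 38.134.67.231) does not contain 38.134.67.236
  38.150.67.232/29 (38.150.67.232 - 38.150.67.239) does not contain 38.134.67.236
  38.134.67.0/25 (38.134.67.0 - 38.134.67.127) does not contain 38.134.67.236
  38.134.80.0/22 (38.134.80.0 - 38.134.83.255) does not contain 38.134.67.236
  38.134.72.0/21 (38.134.72.0 - 38.134.79.255) does not contain 38.134.67.236
Longest matching prefix is /18 -> interface Tunnel2.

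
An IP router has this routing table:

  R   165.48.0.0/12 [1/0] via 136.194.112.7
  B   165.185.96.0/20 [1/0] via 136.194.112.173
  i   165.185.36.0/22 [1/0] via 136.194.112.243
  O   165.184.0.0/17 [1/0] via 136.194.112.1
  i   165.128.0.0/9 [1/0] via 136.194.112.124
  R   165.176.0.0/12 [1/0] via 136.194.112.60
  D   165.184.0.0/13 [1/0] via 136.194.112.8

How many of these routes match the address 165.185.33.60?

Prefixes containing 165.185.33.60:
  165.128.0.0/9 (165.128.0.0 - 165.255.255.255)
  165.176.0.0/12 (165.176.0.0 - 165.191.255.255)
  165.184.0.0/13 (165.184.0.0 - 165.191.255.255)
Total matching entries: 3.

3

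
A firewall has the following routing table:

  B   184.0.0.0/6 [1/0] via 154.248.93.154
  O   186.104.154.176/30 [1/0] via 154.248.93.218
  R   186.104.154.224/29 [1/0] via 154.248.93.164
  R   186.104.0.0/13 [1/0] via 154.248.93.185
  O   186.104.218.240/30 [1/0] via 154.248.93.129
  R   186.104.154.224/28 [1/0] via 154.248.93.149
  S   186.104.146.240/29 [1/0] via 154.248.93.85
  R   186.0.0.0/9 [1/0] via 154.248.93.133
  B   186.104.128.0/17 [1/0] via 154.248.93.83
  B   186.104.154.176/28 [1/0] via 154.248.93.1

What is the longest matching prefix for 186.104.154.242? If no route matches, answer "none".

186.104.128.0/17

Entries matching 186.104.154.242:
  184.0.0.0/6 (184.0.0.0 - 187.255.255.255)
  186.0.0.0/9 (186.0.0.0 - 186.127.255.255)
  186.104.0.0/13 (186.104.0.0 - 186.111.255.255)
  186.104.128.0/17 (186.104.128.0 - 186.104.255.255)
Most specific is 186.104.128.0/17.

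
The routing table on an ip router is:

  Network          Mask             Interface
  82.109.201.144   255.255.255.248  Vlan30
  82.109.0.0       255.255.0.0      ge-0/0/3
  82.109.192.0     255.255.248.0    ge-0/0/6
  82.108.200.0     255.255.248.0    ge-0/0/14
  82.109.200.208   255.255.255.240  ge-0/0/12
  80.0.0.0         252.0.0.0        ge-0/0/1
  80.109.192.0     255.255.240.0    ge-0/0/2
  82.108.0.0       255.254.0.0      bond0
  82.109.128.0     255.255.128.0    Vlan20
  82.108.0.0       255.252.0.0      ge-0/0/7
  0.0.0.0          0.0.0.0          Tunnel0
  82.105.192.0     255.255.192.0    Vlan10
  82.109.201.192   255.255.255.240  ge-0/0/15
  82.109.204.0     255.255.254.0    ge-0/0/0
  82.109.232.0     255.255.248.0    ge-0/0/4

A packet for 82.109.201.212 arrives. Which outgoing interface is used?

Vlan20

Routes whose prefix contains 82.109.201.212:
  0.0.0.0/0 (default, matches everything) -> Tunnel0
  80.0.0.0/6 (80.0.0.0 - 83.255.255.255) -> ge-0/0/1
  82.108.0.0/14 (82.108.0.0 - 82.111.255.255) -> ge-0/0/7
  82.108.0.0/15 (82.108.0.0 - 82.109.255.255) -> bond0
  82.109.0.0/16 (82.109.0.0 - 82.109.255.255) -> ge-0/0/3
  82.109.128.0/17 (82.109.128.0 - 82.109.255.255) -> Vlan20
More-specific entries that do NOT match:
  82.109.201.144/29 (82.109.201.144 - 82.109.201.151) does not contain 82.109.201.212
  82.109.200.208/28 (82.109.200.208 - 82.109.200.223) does not contain 82.109.201.212
  82.109.201.192/28 (82.109.201.192 - 82.109.201.207) does not contain 82.109.201.212
  82.109.204.0/23 (82.109.204.0 - 82.109.205.255) does not contain 82.109.201.212
  82.109.192.0/21 (82.109.192.0 - 82.109.199.255) does not contain 82.109.201.212
  82.108.200.0/21 (82.108.200.0 - 82.108.207.255) does not contain 82.109.201.212
  82.109.232.0/21 (82.109.232.0 - 82.109.239.255) does not contain 82.109.201.212
  80.109.192.0/20 (80.109.192.0 - 80.109.207.255) does not contain 82.109.201.212
  82.105.192.0/18 (82.105.192.0 - 82.105.255.255) does not contain 82.109.201.212
Longest matching prefix is /17 -> interface Vlan20.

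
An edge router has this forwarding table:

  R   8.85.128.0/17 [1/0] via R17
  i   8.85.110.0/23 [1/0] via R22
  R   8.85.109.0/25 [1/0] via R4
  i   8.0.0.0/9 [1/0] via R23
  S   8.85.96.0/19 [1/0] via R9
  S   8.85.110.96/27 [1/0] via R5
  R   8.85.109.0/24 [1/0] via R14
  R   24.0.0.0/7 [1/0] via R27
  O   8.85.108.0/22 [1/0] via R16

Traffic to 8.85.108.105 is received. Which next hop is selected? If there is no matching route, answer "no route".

R16

Routes whose prefix contains 8.85.108.105:
  8.0.0.0/9 (8.0.0.0 - 8.127.255.255) -> R23
  8.85.96.0/19 (8.85.96.0 - 8.85.127.255) -> R9
  8.85.108.0/22 (8.85.108.0 - 8.85.111.255) -> R16
More-specific entries that do NOT match:
  8.85.110.96/27 (8.85.110.96 - 8.85.110.127) does not contain 8.85.108.105
  8.85.109.0/25 (8.85.109.0 - 8.85.109.127) does not contain 8.85.108.105
  8.85.109.0/24 (8.85.109.0 - 8.85.109.255) does not contain 8.85.108.105
  8.85.110.0/23 (8.85.110.0 - 8.85.111.255) does not contain 8.85.108.105
Longest matching prefix is /22 -> next hop R16.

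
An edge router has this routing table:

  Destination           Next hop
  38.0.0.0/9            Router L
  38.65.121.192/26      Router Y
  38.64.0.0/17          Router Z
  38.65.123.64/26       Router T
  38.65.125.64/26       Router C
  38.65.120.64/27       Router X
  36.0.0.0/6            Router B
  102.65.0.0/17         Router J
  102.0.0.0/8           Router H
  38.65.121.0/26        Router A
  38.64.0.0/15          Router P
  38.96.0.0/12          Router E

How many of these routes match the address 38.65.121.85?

3

Prefixes containing 38.65.121.85:
  36.0.0.0/6 (36.0.0.0 - 39.255.255.255)
  38.0.0.0/9 (38.0.0.0 - 38.127.255.255)
  38.64.0.0/15 (38.64.0.0 - 38.65.255.255)
Total matching entries: 3.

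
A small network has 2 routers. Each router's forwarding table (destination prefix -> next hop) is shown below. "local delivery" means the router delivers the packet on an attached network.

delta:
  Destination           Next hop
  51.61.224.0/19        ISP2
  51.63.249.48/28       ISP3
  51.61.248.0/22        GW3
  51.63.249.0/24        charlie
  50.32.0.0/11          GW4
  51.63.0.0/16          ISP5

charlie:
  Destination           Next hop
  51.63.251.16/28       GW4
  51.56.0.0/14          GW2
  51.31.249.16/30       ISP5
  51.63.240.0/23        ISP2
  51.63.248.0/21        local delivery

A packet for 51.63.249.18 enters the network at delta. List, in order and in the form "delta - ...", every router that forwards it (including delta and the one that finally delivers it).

delta - charlie

At delta: longest match for 51.63.249.18 is 51.63.249.0/24 -> charlie
At charlie: longest match for 51.63.249.18 is 51.63.248.0/21 -> local delivery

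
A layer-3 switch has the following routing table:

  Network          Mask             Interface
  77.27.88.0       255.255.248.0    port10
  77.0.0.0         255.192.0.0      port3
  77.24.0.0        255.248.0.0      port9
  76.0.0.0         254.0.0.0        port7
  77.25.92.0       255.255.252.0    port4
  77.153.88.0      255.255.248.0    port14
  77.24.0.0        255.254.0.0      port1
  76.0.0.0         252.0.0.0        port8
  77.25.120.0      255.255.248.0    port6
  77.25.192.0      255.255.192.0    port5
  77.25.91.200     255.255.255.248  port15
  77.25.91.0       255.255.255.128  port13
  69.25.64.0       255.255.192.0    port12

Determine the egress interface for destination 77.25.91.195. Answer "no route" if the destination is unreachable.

Routes whose prefix contains 77.25.91.195:
  76.0.0.0/6 (76.0.0.0 - 79.255.255.255) -> port8
  76.0.0.0/7 (76.0.0.0 - 77.255.255.255) -> port7
  77.0.0.0/10 (77.0.0.0 - 77.63.255.255) -> port3
  77.24.0.0/13 (77.24.0.0 - 77.31.255.255) -> port9
  77.24.0.0/15 (77.24.0.0 - 77.25.255.255) -> port1
More-specific entries that do NOT match:
  77.25.91.200/29 (77.25.91.200 - 77.25.91.207) does not contain 77.25.91.195
  77.25.91.0/25 (77.25.91.0 - 77.25.91.127) does not contain 77.25.91.195
  77.25.92.0/22 (77.25.92.0 - 77.25.95.255) does not contain 77.25.91.195
  77.27.88.0/21 (77.27.88.0 - 77.27.95.255) does not contain 77.25.91.195
  77.153.88.0/21 (77.153.88.0 - 77.153.95.255) does not contain 77.25.91.195
  77.25.120.0/21 (77.25.120.0 - 77.25.127.255) does not contain 77.25.91.195
  77.25.192.0/18 (77.25.192.0 - 77.25.255.255) does not contain 77.25.91.195
  69.25.64.0/18 (69.25.64.0 - 69.25.127.255) does not contain 77.25.91.195
Longest matching prefix is /15 -> interface port1.

port1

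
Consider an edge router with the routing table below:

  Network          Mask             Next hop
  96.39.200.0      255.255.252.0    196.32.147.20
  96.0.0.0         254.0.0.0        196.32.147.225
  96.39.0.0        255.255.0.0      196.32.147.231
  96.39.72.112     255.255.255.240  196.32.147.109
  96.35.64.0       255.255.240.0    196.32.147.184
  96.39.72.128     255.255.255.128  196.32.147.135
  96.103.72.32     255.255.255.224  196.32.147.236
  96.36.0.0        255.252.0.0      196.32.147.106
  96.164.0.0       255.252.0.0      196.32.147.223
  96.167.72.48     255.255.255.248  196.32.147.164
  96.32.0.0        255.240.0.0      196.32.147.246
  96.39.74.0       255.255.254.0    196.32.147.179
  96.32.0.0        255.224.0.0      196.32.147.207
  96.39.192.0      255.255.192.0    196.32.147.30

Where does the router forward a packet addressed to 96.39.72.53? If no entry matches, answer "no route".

Routes whose prefix contains 96.39.72.53:
  96.0.0.0/7 (96.0.0.0 - 97.255.255.255) -> 196.32.147.225
  96.32.0.0/11 (96.32.0.0 - 96.63.255.255) -> 196.32.147.207
  96.32.0.0/12 (96.32.0.0 - 96.47.255.255) -> 196.32.147.246
  96.36.0.0/14 (96.36.0.0 - 96.39.255.255) -> 196.32.147.106
  96.39.0.0/16 (96.39.0.0 - 96.39.255.255) -> 196.32.147.231
More-specific entries that do NOT match:
  96.167.72.48/29 (96.167.72.48 - 96.167.72.55) does not contain 96.39.72.53
  96.39.72.112/28 (96.39.72.112 - 96.39.72.127) does not contain 96.39.72.53
  96.103.72.32/27 (96.103.72.32 - 96.103.72.63) does not contain 96.39.72.53
  96.39.72.128/25 (96.39.72.128 - 96.39.72.255) does not contain 96.39.72.53
  96.39.74.0/23 (96.39.74.0 - 96.39.75.255) does not contain 96.39.72.53
  96.39.200.0/22 (96.39.200.0 - 96.39.203.255) does not contain 96.39.72.53
  96.35.64.0/20 (96.35.64.0 - 96.35.79.255) does not contain 96.39.72.53
  96.39.192.0/18 (96.39.192.0 - 96.39.255.255) does not contain 96.39.72.53
Longest matching prefix is /16 -> next hop 196.32.147.231.

196.32.147.231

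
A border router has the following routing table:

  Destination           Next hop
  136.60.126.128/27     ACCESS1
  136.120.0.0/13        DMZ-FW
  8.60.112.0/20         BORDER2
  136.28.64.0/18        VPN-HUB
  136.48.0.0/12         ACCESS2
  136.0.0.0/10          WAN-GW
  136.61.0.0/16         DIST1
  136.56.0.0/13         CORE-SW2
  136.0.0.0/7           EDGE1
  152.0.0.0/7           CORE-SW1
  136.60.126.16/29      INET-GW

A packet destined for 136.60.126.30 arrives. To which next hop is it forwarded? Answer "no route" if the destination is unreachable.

Routes whose prefix contains 136.60.126.30:
  136.0.0.0/7 (136.0.0.0 - 137.255.255.255) -> EDGE1
  136.0.0.0/10 (136.0.0.0 - 136.63.255.255) -> WAN-GW
  136.48.0.0/12 (136.48.0.0 - 136.63.255.255) -> ACCESS2
  136.56.0.0/13 (136.56.0.0 - 136.63.255.255) -> CORE-SW2
More-specific entries that do NOT match:
  136.60.126.16/29 (136.60.126.16 - 136.60.126.23) does not contain 136.60.126.30
  136.60.126.128/27 (136.60.126.128 - 136.60.126.159) does not contain 136.60.126.30
  8.60.112.0/20 (8.60.112.0 - 8.60.127.255) does not contain 136.60.126.30
  136.28.64.0/18 (136.28.64.0 - 136.28.127.255) does not contain 136.60.126.30
  136.61.0.0/16 (136.61.0.0 - 136.61.255.255) does not contain 136.60.126.30
Longest matching prefix is /13 -> next hop CORE-SW2.

CORE-SW2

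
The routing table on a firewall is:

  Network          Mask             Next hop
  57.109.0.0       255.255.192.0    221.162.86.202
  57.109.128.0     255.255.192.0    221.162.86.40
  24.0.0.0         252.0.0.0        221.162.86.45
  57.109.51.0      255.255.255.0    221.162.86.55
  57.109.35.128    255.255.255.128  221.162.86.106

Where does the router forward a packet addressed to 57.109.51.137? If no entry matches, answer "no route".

221.162.86.55

Routes whose prefix contains 57.109.51.137:
  57.109.0.0/18 (57.109.0.0 - 57.109.63.255) -> 221.162.86.202
  57.109.51.0/24 (57.109.51.0 - 57.109.51.255) -> 221.162.86.55
More-specific entries that do NOT match:
  57.109.35.128/25 (57.109.35.128 - 57.109.35.255) does not contain 57.109.51.137
Longest matching prefix is /24 -> next hop 221.162.86.55.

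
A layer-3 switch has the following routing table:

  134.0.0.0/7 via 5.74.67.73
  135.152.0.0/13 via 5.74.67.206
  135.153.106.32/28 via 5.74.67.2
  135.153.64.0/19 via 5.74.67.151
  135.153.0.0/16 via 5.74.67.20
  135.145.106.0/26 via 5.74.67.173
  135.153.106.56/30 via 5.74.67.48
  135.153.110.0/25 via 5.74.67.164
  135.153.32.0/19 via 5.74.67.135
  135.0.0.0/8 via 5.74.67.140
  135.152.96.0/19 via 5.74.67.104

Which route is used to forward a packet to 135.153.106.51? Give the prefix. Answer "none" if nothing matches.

Entries matching 135.153.106.51:
  134.0.0.0/7 (134.0.0.0 - 135.255.255.255)
  135.0.0.0/8 (135.0.0.0 - 135.255.255.255)
  135.152.0.0/13 (135.152.0.0 - 135.159.255.255)
  135.153.0.0/16 (135.153.0.0 - 135.153.255.255)
Most specific is 135.153.0.0/16.

135.153.0.0/16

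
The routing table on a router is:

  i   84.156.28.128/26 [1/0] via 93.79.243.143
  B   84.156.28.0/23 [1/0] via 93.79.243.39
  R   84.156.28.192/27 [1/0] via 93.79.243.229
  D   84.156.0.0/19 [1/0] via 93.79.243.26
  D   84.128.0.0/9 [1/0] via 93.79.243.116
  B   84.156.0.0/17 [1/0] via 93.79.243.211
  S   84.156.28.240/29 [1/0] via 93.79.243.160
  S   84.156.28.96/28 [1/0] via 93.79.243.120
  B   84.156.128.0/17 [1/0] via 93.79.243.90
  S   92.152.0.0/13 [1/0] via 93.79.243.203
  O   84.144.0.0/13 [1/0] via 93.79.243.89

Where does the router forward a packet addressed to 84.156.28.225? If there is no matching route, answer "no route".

Routes whose prefix contains 84.156.28.225:
  84.128.0.0/9 (84.128.0.0 - 84.255.255.255) -> 93.79.243.116
  84.156.0.0/17 (84.156.0.0 - 84.156.127.255) -> 93.79.243.211
  84.156.0.0/19 (84.156.0.0 - 84.156.31.255) -> 93.79.243.26
  84.156.28.0/23 (84.156.28.0 - 84.156.29.255) -> 93.79.243.39
More-specific entries that do NOT match:
  84.156.28.240/29 (84.156.28.240 - 84.156.28.247) does not contain 84.156.28.225
  84.156.28.96/28 (84.156.28.96 - 84.156.28.111) does not contain 84.156.28.225
  84.156.28.192/27 (84.156.28.192 - 84.156.28.223) does not contain 84.156.28.225
  84.156.28.128/26 (84.156.28.128 - 84.156.28.191) does not contain 84.156.28.225
Longest matching prefix is /23 -> next hop 93.79.243.39.

93.79.243.39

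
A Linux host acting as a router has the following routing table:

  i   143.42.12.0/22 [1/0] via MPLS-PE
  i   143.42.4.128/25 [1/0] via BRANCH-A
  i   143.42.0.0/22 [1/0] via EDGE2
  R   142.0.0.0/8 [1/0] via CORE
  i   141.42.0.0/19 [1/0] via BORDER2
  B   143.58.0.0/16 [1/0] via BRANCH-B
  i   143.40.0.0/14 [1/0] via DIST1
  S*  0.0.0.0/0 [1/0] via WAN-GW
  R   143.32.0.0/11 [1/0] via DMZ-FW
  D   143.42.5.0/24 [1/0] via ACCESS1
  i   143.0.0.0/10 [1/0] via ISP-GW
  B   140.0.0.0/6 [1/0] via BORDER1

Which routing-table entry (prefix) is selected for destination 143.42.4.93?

143.40.0.0/14

Entries matching 143.42.4.93:
  0.0.0.0/0 (default, matches everything)
  140.0.0.0/6 (140.0.0.0 - 143.255.255.255)
  143.0.0.0/10 (143.0.0.0 - 143.63.255.255)
  143.32.0.0/11 (143.32.0.0 - 143.63.255.255)
  143.40.0.0/14 (143.40.0.0 - 143.43.255.255)
Most specific is 143.40.0.0/14.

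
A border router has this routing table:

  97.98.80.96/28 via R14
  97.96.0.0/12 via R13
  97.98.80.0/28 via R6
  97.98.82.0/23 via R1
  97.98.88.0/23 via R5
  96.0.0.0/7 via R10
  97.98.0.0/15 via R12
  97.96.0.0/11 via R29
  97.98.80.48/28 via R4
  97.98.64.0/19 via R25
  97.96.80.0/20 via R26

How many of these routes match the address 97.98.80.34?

Prefixes containing 97.98.80.34:
  96.0.0.0/7 (96.0.0.0 - 97.255.255.255)
  97.96.0.0/11 (97.96.0.0 - 97.127.255.255)
  97.96.0.0/12 (97.96.0.0 - 97.111.255.255)
  97.98.0.0/15 (97.98.0.0 - 97.99.255.255)
  97.98.64.0/19 (97.98.64.0 - 97.98.95.255)
Total matching entries: 5.

5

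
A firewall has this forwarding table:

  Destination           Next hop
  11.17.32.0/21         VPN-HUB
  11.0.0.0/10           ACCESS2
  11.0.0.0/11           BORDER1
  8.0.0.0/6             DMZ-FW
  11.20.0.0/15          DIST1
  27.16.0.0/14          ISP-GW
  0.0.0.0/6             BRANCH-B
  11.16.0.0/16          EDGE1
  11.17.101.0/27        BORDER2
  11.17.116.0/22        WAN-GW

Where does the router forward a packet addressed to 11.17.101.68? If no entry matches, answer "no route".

Routes whose prefix contains 11.17.101.68:
  8.0.0.0/6 (8.0.0.0 - 11.255.255.255) -> DMZ-FW
  11.0.0.0/10 (11.0.0.0 - 11.63.255.255) -> ACCESS2
  11.0.0.0/11 (11.0.0.0 - 11.31.255.255) -> BORDER1
More-specific entries that do NOT match:
  11.17.101.0/27 (11.17.101.0 - 11.17.101.31) does not contain 11.17.101.68
  11.17.116.0/22 (11.17.116.0 - 11.17.119.255) does not contain 11.17.101.68
  11.17.32.0/21 (11.17.32.0 - 11.17.39.255) does not contain 11.17.101.68
  11.16.0.0/16 (11.16.0.0 - 11.16.255.255) does not contain 11.17.101.68
  11.20.0.0/15 (11.20.0.0 - 11.21.255.255) does not contain 11.17.101.68
  27.16.0.0/14 (27.16.0.0 - 27.19.255.255) does not contain 11.17.101.68
Longest matching prefix is /11 -> next hop BORDER1.

BORDER1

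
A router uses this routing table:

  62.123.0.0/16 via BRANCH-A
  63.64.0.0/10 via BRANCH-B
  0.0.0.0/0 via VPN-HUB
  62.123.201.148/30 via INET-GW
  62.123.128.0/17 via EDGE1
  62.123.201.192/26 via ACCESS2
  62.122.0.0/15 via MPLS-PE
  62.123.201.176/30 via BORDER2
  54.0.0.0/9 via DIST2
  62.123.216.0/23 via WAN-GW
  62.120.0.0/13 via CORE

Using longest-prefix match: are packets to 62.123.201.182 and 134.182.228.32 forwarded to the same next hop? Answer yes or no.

62.123.201.182: longest match 62.123.128.0/17 -> EDGE1
134.182.228.32: longest match 0.0.0.0/0 -> VPN-HUB

no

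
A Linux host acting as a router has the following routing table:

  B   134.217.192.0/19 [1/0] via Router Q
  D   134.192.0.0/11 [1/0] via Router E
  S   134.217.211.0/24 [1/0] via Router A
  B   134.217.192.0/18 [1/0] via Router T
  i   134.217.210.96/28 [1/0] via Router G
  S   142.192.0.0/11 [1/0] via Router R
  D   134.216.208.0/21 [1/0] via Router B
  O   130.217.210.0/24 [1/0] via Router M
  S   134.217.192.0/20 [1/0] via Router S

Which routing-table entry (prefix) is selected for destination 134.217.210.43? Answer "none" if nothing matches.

Entries matching 134.217.210.43:
  134.192.0.0/11 (134.192.0.0 - 134.223.255.255)
  134.217.192.0/18 (134.217.192.0 - 134.217.255.255)
  134.217.192.0/19 (134.217.192.0 - 134.217.223.255)
Most specific is 134.217.192.0/19.

134.217.192.0/19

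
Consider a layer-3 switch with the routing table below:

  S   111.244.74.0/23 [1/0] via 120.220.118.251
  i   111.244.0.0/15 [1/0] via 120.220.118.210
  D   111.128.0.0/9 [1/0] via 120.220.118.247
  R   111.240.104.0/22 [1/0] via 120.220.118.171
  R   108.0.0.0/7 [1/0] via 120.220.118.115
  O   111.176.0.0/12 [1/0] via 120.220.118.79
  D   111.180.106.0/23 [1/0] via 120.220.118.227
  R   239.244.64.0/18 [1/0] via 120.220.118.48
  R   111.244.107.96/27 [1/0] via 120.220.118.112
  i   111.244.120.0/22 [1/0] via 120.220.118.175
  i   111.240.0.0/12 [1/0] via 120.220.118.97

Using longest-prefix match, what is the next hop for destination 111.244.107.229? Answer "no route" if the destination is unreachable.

Routes whose prefix contains 111.244.107.229:
  111.128.0.0/9 (111.128.0.0 - 111.255.255.255) -> 120.220.118.247
  111.240.0.0/12 (111.240.0.0 - 111.255.255.255) -> 120.220.118.97
  111.244.0.0/15 (111.244.0.0 - 111.245.255.255) -> 120.220.118.210
More-specific entries that do NOT match:
  111.244.107.96/27 (111.244.107.96 - 111.244.107.127) does not contain 111.244.107.229
  111.244.74.0/23 (111.244.74.0 - 111.244.75.255) does not contain 111.244.107.229
  111.180.106.0/23 (111.180.106.0 - 111.180.107.255) does not contain 111.244.107.229
  111.240.104.0/22 (111.240.104.0 - 111.240.107.255) does not contain 111.244.107.229
  111.244.120.0/22 (111.244.120.0 - 111.244.123.255) does not contain 111.244.107.229
  239.244.64.0/18 (239.244.64.0 - 239.244.127.255) does not contain 111.244.107.229
Longest matching prefix is /15 -> next hop 120.220.118.210.

120.220.118.210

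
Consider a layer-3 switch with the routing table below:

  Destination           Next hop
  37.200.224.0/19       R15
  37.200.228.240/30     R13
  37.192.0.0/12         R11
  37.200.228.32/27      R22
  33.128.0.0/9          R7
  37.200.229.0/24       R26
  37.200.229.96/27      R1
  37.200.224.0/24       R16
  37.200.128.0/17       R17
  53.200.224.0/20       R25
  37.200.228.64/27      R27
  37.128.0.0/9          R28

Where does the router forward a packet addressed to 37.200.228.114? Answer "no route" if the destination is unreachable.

R15

Routes whose prefix contains 37.200.228.114:
  37.128.0.0/9 (37.128.0.0 - 37.255.255.255) -> R28
  37.192.0.0/12 (37.192.0.0 - 37.207.255.255) -> R11
  37.200.128.0/17 (37.200.128.0 - 37.200.255.255) -> R17
  37.200.224.0/19 (37.200.224.0 - 37.200.255.255) -> R15
More-specific entries that do NOT match:
  37.200.228.240/30 (37.200.228.240 - 37.200.228.243) does not contain 37.200.228.114
  37.200.228.32/27 (37.200.228.32 - 37.200.228.63) does not contain 37.200.228.114
  37.200.229.96/27 (37.200.229.96 - 37.200.229.127) does not contain 37.200.228.114
  37.200.228.64/27 (37.200.228.64 - 37.200.228.95) does not contain 37.200.228.114
  37.200.229.0/24 (37.200.229.0 - 37.200.229.255) does not contain 37.200.228.114
  37.200.224.0/24 (37.200.224.0 - 37.200.224.255) does not contain 37.200.228.114
  53.200.224.0/20 (53.200.224.0 - 53.200.239.255) does not contain 37.200.228.114
Longest matching prefix is /19 -> next hop R15.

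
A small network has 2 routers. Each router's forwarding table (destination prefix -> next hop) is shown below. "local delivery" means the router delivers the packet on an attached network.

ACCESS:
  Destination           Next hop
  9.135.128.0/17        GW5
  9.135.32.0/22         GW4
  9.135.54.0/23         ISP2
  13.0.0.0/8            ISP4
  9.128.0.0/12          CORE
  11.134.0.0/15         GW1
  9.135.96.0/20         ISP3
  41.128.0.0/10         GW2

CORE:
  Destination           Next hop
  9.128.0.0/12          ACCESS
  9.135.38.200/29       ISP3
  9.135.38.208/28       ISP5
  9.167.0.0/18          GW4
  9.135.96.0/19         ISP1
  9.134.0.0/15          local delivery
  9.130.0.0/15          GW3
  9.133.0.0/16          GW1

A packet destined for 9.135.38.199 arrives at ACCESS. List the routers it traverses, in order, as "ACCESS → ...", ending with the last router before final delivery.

ACCESS → CORE

At ACCESS: longest match for 9.135.38.199 is 9.128.0.0/12 -> CORE
At CORE: longest match for 9.135.38.199 is 9.134.0.0/15 -> local delivery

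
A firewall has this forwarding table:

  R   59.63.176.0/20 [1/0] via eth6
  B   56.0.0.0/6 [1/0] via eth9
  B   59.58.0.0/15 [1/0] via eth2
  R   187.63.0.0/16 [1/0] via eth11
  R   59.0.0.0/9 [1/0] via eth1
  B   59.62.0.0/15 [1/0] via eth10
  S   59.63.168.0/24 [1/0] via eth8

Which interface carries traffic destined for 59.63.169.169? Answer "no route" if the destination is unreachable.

eth10

Routes whose prefix contains 59.63.169.169:
  56.0.0.0/6 (56.0.0.0 - 59.255.255.255) -> eth9
  59.0.0.0/9 (59.0.0.0 - 59.127.255.255) -> eth1
  59.62.0.0/15 (59.62.0.0 - 59.63.255.255) -> eth10
More-specific entries that do NOT match:
  59.63.168.0/24 (59.63.168.0 - 59.63.168.255) does not contain 59.63.169.169
  59.63.176.0/20 (59.63.176.0 - 59.63.191.255) does not contain 59.63.169.169
  187.63.0.0/16 (187.63.0.0 - 187.63.255.255) does not contain 59.63.169.169
Longest matching prefix is /15 -> interface eth10.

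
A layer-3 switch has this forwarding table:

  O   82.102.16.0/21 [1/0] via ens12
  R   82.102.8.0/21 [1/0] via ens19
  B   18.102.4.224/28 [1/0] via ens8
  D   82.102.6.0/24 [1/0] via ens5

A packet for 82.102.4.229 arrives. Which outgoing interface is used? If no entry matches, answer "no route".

No entry's prefix contains 82.102.4.229; there is no default route.

no route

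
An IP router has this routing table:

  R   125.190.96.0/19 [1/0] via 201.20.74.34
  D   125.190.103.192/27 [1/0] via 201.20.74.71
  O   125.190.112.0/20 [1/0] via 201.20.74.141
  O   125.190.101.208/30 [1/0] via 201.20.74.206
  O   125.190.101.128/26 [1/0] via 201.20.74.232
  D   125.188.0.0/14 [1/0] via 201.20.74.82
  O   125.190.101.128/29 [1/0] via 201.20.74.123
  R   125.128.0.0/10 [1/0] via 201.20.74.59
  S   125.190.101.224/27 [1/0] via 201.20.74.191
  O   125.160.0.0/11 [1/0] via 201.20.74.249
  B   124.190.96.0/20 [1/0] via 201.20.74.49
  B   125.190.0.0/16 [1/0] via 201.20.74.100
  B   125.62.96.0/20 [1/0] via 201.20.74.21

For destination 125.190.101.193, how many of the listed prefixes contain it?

Prefixes containing 125.190.101.193:
  125.128.0.0/10 (125.128.0.0 - 125.191.255.255)
  125.160.0.0/11 (125.160.0.0 - 125.191.255.255)
  125.188.0.0/14 (125.188.0.0 - 125.191.255.255)
  125.190.0.0/16 (125.190.0.0 - 125.190.255.255)
  125.190.96.0/19 (125.190.96.0 - 125.190.127.255)
Total matching entries: 5.

5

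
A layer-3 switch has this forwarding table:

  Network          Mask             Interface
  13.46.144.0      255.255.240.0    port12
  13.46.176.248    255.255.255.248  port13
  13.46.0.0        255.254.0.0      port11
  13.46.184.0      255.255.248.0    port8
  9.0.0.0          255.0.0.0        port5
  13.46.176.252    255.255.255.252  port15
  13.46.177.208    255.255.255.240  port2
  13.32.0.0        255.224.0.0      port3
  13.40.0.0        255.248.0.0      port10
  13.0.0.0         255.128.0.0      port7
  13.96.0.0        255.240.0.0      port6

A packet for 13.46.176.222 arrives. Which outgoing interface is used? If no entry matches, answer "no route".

Routes whose prefix contains 13.46.176.222:
  13.0.0.0/9 (13.0.0.0 - 13.127.255.255) -> port7
  13.32.0.0/11 (13.32.0.0 - 13.63.255.255) -> port3
  13.40.0.0/13 (13.40.0.0 - 13.47.255.255) -> port10
  13.46.0.0/15 (13.46.0.0 - 13.47.255.255) -> port11
More-specific entries that do NOT match:
  13.46.176.252/30 (13.46.176.252 - 13.46.176.255) does not contain 13.46.176.222
  13.46.176.248/29 (13.46.176.248 - 13.46.176.255) does not contain 13.46.176.222
  13.46.177.208/28 (13.46.177.208 - 13.46.177.223) does not contain 13.46.176.222
  13.46.184.0/21 (13.46.184.0 - 13.46.191.255) does not contain 13.46.176.222
  13.46.144.0/20 (13.46.144.0 - 13.46.159.255) does not contain 13.46.176.222
Longest matching prefix is /15 -> interface port11.

port11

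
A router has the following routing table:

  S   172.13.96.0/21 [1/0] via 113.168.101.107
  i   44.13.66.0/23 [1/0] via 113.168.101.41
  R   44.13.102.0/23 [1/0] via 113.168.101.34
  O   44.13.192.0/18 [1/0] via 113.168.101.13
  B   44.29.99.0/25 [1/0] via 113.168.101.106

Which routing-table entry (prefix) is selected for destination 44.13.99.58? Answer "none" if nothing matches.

none

44.13.99.58 is outside every listed prefix and there is no default route.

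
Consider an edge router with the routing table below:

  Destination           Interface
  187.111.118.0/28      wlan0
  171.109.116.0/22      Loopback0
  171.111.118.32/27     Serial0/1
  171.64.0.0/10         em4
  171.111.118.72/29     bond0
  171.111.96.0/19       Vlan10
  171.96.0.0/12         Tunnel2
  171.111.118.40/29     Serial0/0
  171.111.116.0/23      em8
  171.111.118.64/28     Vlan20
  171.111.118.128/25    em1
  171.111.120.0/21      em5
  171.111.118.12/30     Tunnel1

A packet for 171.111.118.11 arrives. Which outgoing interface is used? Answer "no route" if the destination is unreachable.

Vlan10

Routes whose prefix contains 171.111.118.11:
  171.64.0.0/10 (171.64.0.0 - 171.127.255.255) -> em4
  171.96.0.0/12 (171.96.0.0 - 171.111.255.255) -> Tunnel2
  171.111.96.0/19 (171.111.96.0 - 171.111.127.255) -> Vlan10
More-specific entries that do NOT match:
  171.111.118.12/30 (171.111.118.12 - 171.111.118.15) does not contain 171.111.118.11
  171.111.118.72/29 (171.111.118.72 - 171.111.118.79) does not contain 171.111.118.11
  171.111.118.40/29 (171.111.118.40 - 171.111.118.47) does not contain 171.111.118.11
  187.111.118.0/28 (187.111.118.0 - 187.111.118.15) does not contain 171.111.118.11
  171.111.118.64/28 (171.111.118.64 - 171.111.118.79) does not contain 171.111.118.11
  171.111.118.32/27 (171.111.118.32 - 171.111.118.63) does not contain 171.111.118.11
  171.111.118.128/25 (171.111.118.128 - 171.111.118.255) does not contain 171.111.118.11
  171.111.116.0/23 (171.111.116.0 - 171.111.117.255) does not contain 171.111.118.11
  171.109.116.0/22 (171.109.116.0 - 171.109.119.255) does not contain 171.111.118.11
  171.111.120.0/21 (171.111.120.0 - 171.111.127.255) does not contain 171.111.118.11
Longest matching prefix is /19 -> interface Vlan10.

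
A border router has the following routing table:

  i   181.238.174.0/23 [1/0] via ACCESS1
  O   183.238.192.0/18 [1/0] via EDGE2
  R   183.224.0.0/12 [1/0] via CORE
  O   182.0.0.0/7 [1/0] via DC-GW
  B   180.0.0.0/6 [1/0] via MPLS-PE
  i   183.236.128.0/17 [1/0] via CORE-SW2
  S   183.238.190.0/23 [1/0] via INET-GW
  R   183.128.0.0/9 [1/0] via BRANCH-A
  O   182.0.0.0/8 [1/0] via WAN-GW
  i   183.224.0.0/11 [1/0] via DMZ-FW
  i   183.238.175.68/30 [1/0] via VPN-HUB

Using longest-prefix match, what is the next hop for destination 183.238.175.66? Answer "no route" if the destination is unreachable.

Routes whose prefix contains 183.238.175.66:
  180.0.0.0/6 (180.0.0.0 - 183.255.255.255) -> MPLS-PE
  182.0.0.0/7 (182.0.0.0 - 183.255.255.255) -> DC-GW
  183.128.0.0/9 (183.128.0.0 - 183.255.255.255) -> BRANCH-A
  183.224.0.0/11 (183.224.0.0 - 183.255.255.255) -> DMZ-FW
  183.224.0.0/12 (183.224.0.0 - 183.239.255.255) -> CORE
More-specific entries that do NOT match:
  183.238.175.68/30 (183.238.175.68 - 183.238.175.71) does not contain 183.238.175.66
  181.238.174.0/23 (181.238.174.0 - 181.238.175.255) does not contain 183.238.175.66
  183.238.190.0/23 (183.238.190.0 - 183.238.191.255) does not contain 183.238.175.66
  183.238.192.0/18 (183.238.192.0 - 183.238.255.255) does not contain 183.238.175.66
  183.236.128.0/17 (183.236.128.0 - 183.236.255.255) does not contain 183.238.175.66
Longest matching prefix is /12 -> next hop CORE.

CORE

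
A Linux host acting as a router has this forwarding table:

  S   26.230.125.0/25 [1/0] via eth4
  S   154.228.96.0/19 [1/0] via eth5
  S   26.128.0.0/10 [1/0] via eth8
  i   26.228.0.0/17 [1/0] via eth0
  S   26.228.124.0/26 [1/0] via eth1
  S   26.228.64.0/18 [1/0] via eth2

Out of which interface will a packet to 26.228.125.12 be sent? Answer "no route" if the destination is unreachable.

eth2

Routes whose prefix contains 26.228.125.12:
  26.228.0.0/17 (26.228.0.0 - 26.228.127.255) -> eth0
  26.228.64.0/18 (26.228.64.0 - 26.228.127.255) -> eth2
More-specific entries that do NOT match:
  26.228.124.0/26 (26.228.124.0 - 26.228.124.63) does not contain 26.228.125.12
  26.230.125.0/25 (26.230.125.0 - 26.230.125.127) does not contain 26.228.125.12
  154.228.96.0/19 (154.228.96.0 - 154.228.127.255) does not contain 26.228.125.12
Longest matching prefix is /18 -> interface eth2.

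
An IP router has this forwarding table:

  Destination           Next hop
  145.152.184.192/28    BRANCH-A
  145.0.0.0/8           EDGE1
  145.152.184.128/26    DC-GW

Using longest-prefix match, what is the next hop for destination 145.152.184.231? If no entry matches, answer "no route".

EDGE1

Routes whose prefix contains 145.152.184.231:
  145.0.0.0/8 (145.0.0.0 - 145.255.255.255) -> EDGE1
More-specific entries that do NOT match:
  145.152.184.192/28 (145.152.184.192 - 145.152.184.207) does not contain 145.152.184.231
  145.152.184.128/26 (145.152.184.128 - 145.152.184.191) does not contain 145.152.184.231
Longest matching prefix is /8 -> next hop EDGE1.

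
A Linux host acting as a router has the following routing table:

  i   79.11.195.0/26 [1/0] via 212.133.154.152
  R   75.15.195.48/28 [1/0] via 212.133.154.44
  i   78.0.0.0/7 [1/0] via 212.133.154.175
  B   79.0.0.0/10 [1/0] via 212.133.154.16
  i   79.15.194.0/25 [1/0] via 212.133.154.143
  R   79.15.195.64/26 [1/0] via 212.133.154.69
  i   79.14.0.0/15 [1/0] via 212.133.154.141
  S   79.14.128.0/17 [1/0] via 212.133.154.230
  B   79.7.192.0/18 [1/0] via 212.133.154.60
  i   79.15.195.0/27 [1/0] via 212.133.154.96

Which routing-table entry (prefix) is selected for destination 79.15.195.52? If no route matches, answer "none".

79.14.0.0/15

Entries matching 79.15.195.52:
  78.0.0.0/7 (78.0.0.0 - 79.255.255.255)
  79.0.0.0/10 (79.0.0.0 - 79.63.255.255)
  79.14.0.0/15 (79.14.0.0 - 79.15.255.255)
Most specific is 79.14.0.0/15.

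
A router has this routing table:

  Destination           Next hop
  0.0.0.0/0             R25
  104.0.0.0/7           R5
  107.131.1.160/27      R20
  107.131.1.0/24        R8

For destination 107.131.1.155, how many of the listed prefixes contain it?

2

Prefixes containing 107.131.1.155:
  0.0.0.0/0 (default, matches everything)
  107.131.1.0/24 (107.131.1.0 - 107.131.1.255)
Total matching entries: 2.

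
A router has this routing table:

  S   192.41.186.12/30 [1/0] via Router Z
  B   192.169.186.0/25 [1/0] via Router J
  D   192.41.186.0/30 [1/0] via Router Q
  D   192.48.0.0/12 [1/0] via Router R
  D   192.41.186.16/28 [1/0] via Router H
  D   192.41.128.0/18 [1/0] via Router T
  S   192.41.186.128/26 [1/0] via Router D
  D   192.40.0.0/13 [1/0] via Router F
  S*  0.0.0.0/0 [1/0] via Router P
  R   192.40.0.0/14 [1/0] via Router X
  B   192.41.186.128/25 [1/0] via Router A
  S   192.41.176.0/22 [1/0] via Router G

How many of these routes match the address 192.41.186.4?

4

Prefixes containing 192.41.186.4:
  0.0.0.0/0 (default, matches everything)
  192.40.0.0/13 (192.40.0.0 - 192.47.255.255)
  192.40.0.0/14 (192.40.0.0 - 192.43.255.255)
  192.41.128.0/18 (192.41.128.0 - 192.41.191.255)
Total matching entries: 4.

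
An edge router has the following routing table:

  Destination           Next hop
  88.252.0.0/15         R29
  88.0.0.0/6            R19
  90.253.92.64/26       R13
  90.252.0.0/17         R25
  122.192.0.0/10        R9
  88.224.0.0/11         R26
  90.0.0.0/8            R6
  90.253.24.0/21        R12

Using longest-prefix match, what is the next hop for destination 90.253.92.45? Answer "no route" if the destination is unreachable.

R6

Routes whose prefix contains 90.253.92.45:
  88.0.0.0/6 (88.0.0.0 - 91.255.255.255) -> R19
  90.0.0.0/8 (90.0.0.0 - 90.255.255.255) -> R6
More-specific entries that do NOT match:
  90.253.92.64/26 (90.253.92.64 - 90.253.92.127) does not contain 90.253.92.45
  90.253.24.0/21 (90.253.24.0 - 90.253.31.255) does not contain 90.253.92.45
  90.252.0.0/17 (90.252.0.0 - 90.252.127.255) does not contain 90.253.92.45
  88.252.0.0/15 (88.252.0.0 - 88.253.255.255) does not contain 90.253.92.45
  88.224.0.0/11 (88.224.0.0 - 88.255.255.255) does not contain 90.253.92.45
  122.192.0.0/10 (122.192.0.0 - 122.255.255.255) does not contain 90.253.92.45
Longest matching prefix is /8 -> next hop R6.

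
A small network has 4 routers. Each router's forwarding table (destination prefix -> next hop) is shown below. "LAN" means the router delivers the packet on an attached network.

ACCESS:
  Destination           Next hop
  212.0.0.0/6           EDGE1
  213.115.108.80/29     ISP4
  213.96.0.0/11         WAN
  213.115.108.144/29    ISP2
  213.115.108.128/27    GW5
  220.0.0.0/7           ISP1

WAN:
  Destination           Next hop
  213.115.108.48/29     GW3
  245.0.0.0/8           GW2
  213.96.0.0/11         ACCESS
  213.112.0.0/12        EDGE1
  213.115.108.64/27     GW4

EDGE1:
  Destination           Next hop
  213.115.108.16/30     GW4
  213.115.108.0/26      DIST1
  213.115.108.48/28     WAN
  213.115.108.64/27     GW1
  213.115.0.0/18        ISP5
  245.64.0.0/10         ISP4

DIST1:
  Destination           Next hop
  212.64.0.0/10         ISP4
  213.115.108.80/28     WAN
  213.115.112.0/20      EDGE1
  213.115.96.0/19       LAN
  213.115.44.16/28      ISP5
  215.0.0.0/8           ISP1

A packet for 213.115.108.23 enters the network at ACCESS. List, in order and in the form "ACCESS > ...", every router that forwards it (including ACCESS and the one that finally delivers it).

ACCESS > WAN > EDGE1 > DIST1

At ACCESS: longest match for 213.115.108.23 is 213.96.0.0/11 -> WAN
At WAN: longest match for 213.115.108.23 is 213.112.0.0/12 -> EDGE1
At EDGE1: longest match for 213.115.108.23 is 213.115.108.0/26 -> DIST1
At DIST1: longest match for 213.115.108.23 is 213.115.96.0/19 -> LAN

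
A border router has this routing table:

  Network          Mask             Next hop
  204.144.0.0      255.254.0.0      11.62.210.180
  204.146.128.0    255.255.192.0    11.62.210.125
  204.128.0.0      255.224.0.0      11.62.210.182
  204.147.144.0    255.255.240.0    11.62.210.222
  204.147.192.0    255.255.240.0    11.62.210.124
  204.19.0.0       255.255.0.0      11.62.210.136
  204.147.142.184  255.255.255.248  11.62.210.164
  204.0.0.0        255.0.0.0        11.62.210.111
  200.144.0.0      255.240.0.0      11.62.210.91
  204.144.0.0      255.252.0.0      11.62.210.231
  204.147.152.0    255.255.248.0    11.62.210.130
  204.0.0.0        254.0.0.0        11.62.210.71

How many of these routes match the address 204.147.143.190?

Prefixes containing 204.147.143.190:
  204.0.0.0/7 (204.0.0.0 - 205.255.255.255)
  204.0.0.0/8 (204.0.0.0 - 204.255.255.255)
  204.128.0.0/11 (204.128.0.0 - 204.159.255.255)
  204.144.0.0/14 (204.144.0.0 - 204.147.255.255)
Total matching entries: 4.

4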